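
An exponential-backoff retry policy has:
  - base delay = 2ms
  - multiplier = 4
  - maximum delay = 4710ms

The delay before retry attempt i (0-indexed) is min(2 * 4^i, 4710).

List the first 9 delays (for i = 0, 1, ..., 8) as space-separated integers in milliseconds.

Answer: 2 8 32 128 512 2048 4710 4710 4710

Derivation:
Computing each delay:
  i=0: min(2*4^0, 4710) = 2
  i=1: min(2*4^1, 4710) = 8
  i=2: min(2*4^2, 4710) = 32
  i=3: min(2*4^3, 4710) = 128
  i=4: min(2*4^4, 4710) = 512
  i=5: min(2*4^5, 4710) = 2048
  i=6: min(2*4^6, 4710) = 4710
  i=7: min(2*4^7, 4710) = 4710
  i=8: min(2*4^8, 4710) = 4710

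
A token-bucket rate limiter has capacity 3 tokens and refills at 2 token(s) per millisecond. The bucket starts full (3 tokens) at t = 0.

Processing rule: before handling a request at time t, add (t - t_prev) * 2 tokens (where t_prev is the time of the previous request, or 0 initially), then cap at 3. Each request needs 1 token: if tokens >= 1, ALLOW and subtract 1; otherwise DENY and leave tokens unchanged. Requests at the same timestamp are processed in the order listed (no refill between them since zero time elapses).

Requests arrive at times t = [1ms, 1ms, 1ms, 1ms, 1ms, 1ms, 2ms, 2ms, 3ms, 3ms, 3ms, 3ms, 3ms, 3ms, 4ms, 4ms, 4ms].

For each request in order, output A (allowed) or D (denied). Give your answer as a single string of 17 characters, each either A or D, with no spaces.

Answer: AAADDDAAAADDDDAAD

Derivation:
Simulating step by step:
  req#1 t=1ms: ALLOW
  req#2 t=1ms: ALLOW
  req#3 t=1ms: ALLOW
  req#4 t=1ms: DENY
  req#5 t=1ms: DENY
  req#6 t=1ms: DENY
  req#7 t=2ms: ALLOW
  req#8 t=2ms: ALLOW
  req#9 t=3ms: ALLOW
  req#10 t=3ms: ALLOW
  req#11 t=3ms: DENY
  req#12 t=3ms: DENY
  req#13 t=3ms: DENY
  req#14 t=3ms: DENY
  req#15 t=4ms: ALLOW
  req#16 t=4ms: ALLOW
  req#17 t=4ms: DENY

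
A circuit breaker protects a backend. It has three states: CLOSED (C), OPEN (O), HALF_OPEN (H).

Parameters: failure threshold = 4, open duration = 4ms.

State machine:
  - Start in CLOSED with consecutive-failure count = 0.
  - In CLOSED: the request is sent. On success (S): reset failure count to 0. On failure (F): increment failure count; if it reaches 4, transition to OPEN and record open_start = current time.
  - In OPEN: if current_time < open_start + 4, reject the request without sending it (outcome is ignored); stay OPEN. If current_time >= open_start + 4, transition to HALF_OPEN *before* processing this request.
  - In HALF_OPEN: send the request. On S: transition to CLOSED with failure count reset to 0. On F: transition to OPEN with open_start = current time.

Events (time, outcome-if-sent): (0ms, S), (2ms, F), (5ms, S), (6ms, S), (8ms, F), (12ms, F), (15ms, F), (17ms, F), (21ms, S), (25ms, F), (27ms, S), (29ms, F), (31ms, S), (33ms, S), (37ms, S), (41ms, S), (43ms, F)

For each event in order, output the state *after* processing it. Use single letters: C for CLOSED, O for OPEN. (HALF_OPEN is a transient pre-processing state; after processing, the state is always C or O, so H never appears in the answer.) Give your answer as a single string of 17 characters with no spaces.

Answer: CCCCCCCOCCCCCCCCC

Derivation:
State after each event:
  event#1 t=0ms outcome=S: state=CLOSED
  event#2 t=2ms outcome=F: state=CLOSED
  event#3 t=5ms outcome=S: state=CLOSED
  event#4 t=6ms outcome=S: state=CLOSED
  event#5 t=8ms outcome=F: state=CLOSED
  event#6 t=12ms outcome=F: state=CLOSED
  event#7 t=15ms outcome=F: state=CLOSED
  event#8 t=17ms outcome=F: state=OPEN
  event#9 t=21ms outcome=S: state=CLOSED
  event#10 t=25ms outcome=F: state=CLOSED
  event#11 t=27ms outcome=S: state=CLOSED
  event#12 t=29ms outcome=F: state=CLOSED
  event#13 t=31ms outcome=S: state=CLOSED
  event#14 t=33ms outcome=S: state=CLOSED
  event#15 t=37ms outcome=S: state=CLOSED
  event#16 t=41ms outcome=S: state=CLOSED
  event#17 t=43ms outcome=F: state=CLOSED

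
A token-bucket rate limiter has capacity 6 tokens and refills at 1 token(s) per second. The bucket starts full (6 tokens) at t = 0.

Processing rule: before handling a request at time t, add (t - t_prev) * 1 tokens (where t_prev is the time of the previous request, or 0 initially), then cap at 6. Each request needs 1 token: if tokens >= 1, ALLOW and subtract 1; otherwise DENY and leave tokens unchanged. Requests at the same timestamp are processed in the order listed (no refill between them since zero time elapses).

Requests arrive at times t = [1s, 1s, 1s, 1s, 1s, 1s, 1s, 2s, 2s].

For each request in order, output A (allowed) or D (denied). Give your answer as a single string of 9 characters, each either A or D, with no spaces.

Answer: AAAAAADAD

Derivation:
Simulating step by step:
  req#1 t=1s: ALLOW
  req#2 t=1s: ALLOW
  req#3 t=1s: ALLOW
  req#4 t=1s: ALLOW
  req#5 t=1s: ALLOW
  req#6 t=1s: ALLOW
  req#7 t=1s: DENY
  req#8 t=2s: ALLOW
  req#9 t=2s: DENY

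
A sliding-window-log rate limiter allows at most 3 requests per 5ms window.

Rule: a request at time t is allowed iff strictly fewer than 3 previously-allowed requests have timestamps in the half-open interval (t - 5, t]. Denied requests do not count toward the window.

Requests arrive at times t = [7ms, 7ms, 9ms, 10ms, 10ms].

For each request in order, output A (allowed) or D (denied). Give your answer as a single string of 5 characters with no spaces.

Tracking allowed requests in the window:
  req#1 t=7ms: ALLOW
  req#2 t=7ms: ALLOW
  req#3 t=9ms: ALLOW
  req#4 t=10ms: DENY
  req#5 t=10ms: DENY

Answer: AAADD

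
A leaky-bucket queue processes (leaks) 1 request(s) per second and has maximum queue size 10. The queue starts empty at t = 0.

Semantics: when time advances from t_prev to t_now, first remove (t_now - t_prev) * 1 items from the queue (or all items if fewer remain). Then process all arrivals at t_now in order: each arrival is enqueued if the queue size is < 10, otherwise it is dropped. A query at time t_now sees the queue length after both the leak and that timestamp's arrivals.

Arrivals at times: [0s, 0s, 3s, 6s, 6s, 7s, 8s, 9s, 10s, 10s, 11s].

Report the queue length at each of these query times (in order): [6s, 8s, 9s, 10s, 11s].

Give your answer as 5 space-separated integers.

Queue lengths at query times:
  query t=6s: backlog = 2
  query t=8s: backlog = 2
  query t=9s: backlog = 2
  query t=10s: backlog = 3
  query t=11s: backlog = 3

Answer: 2 2 2 3 3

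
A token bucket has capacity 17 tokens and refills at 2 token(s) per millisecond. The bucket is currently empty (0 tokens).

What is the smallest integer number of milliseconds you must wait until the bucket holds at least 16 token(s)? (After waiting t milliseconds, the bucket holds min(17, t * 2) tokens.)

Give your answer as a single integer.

Answer: 8

Derivation:
Need t * 2 >= 16, so t >= 16/2.
Smallest integer t = ceil(16/2) = 8.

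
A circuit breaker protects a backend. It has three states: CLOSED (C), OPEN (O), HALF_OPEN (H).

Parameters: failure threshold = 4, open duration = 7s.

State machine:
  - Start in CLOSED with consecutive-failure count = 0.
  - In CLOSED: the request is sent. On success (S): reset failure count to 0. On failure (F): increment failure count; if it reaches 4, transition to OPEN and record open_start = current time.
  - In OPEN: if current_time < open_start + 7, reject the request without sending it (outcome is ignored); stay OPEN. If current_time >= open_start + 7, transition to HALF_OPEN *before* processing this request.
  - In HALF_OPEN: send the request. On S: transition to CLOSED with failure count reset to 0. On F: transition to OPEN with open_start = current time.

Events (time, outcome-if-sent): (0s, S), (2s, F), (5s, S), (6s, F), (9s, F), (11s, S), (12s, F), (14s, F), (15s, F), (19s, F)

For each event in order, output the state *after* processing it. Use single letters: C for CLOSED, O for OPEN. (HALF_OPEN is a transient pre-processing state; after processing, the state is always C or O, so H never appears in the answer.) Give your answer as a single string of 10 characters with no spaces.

State after each event:
  event#1 t=0s outcome=S: state=CLOSED
  event#2 t=2s outcome=F: state=CLOSED
  event#3 t=5s outcome=S: state=CLOSED
  event#4 t=6s outcome=F: state=CLOSED
  event#5 t=9s outcome=F: state=CLOSED
  event#6 t=11s outcome=S: state=CLOSED
  event#7 t=12s outcome=F: state=CLOSED
  event#8 t=14s outcome=F: state=CLOSED
  event#9 t=15s outcome=F: state=CLOSED
  event#10 t=19s outcome=F: state=OPEN

Answer: CCCCCCCCCO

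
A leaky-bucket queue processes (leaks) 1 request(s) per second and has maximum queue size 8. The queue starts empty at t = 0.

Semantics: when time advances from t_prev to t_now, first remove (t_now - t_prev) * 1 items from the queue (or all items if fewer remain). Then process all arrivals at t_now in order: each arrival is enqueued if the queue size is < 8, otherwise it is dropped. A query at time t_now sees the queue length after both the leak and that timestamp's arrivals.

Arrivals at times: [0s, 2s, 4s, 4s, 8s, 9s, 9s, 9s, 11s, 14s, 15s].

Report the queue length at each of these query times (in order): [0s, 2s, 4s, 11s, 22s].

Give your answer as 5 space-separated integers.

Answer: 1 1 2 2 0

Derivation:
Queue lengths at query times:
  query t=0s: backlog = 1
  query t=2s: backlog = 1
  query t=4s: backlog = 2
  query t=11s: backlog = 2
  query t=22s: backlog = 0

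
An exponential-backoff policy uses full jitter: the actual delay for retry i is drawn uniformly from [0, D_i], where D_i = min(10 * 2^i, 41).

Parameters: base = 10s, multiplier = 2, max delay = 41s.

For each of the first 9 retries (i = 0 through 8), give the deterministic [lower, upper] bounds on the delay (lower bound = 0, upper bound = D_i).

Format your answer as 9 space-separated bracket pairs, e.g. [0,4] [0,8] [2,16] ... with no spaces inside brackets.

Answer: [0,10] [0,20] [0,40] [0,41] [0,41] [0,41] [0,41] [0,41] [0,41]

Derivation:
Computing bounds per retry:
  i=0: D_i=min(10*2^0,41)=10, bounds=[0,10]
  i=1: D_i=min(10*2^1,41)=20, bounds=[0,20]
  i=2: D_i=min(10*2^2,41)=40, bounds=[0,40]
  i=3: D_i=min(10*2^3,41)=41, bounds=[0,41]
  i=4: D_i=min(10*2^4,41)=41, bounds=[0,41]
  i=5: D_i=min(10*2^5,41)=41, bounds=[0,41]
  i=6: D_i=min(10*2^6,41)=41, bounds=[0,41]
  i=7: D_i=min(10*2^7,41)=41, bounds=[0,41]
  i=8: D_i=min(10*2^8,41)=41, bounds=[0,41]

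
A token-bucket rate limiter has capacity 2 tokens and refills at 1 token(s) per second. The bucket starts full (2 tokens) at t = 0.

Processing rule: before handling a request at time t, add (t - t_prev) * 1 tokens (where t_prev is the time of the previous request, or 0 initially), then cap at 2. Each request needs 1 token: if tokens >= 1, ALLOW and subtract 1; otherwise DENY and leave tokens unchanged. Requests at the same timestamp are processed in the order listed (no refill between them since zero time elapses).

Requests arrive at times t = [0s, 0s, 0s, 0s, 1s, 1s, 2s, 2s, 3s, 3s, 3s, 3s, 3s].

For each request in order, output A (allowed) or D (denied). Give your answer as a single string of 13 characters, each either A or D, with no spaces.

Answer: AADDADADADDDD

Derivation:
Simulating step by step:
  req#1 t=0s: ALLOW
  req#2 t=0s: ALLOW
  req#3 t=0s: DENY
  req#4 t=0s: DENY
  req#5 t=1s: ALLOW
  req#6 t=1s: DENY
  req#7 t=2s: ALLOW
  req#8 t=2s: DENY
  req#9 t=3s: ALLOW
  req#10 t=3s: DENY
  req#11 t=3s: DENY
  req#12 t=3s: DENY
  req#13 t=3s: DENY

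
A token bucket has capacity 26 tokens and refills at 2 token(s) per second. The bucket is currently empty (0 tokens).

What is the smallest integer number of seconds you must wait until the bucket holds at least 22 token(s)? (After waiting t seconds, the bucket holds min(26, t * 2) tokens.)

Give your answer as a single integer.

Answer: 11

Derivation:
Need t * 2 >= 22, so t >= 22/2.
Smallest integer t = ceil(22/2) = 11.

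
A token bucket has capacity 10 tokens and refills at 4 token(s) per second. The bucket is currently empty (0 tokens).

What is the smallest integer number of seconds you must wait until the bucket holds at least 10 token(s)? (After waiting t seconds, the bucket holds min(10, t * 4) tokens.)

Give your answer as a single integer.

Answer: 3

Derivation:
Need t * 4 >= 10, so t >= 10/4.
Smallest integer t = ceil(10/4) = 3.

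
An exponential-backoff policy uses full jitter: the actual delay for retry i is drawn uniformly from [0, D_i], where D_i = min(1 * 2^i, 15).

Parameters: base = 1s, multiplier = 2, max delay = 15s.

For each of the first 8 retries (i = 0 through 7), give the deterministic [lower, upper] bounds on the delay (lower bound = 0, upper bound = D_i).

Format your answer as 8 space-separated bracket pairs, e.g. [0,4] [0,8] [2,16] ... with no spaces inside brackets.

Answer: [0,1] [0,2] [0,4] [0,8] [0,15] [0,15] [0,15] [0,15]

Derivation:
Computing bounds per retry:
  i=0: D_i=min(1*2^0,15)=1, bounds=[0,1]
  i=1: D_i=min(1*2^1,15)=2, bounds=[0,2]
  i=2: D_i=min(1*2^2,15)=4, bounds=[0,4]
  i=3: D_i=min(1*2^3,15)=8, bounds=[0,8]
  i=4: D_i=min(1*2^4,15)=15, bounds=[0,15]
  i=5: D_i=min(1*2^5,15)=15, bounds=[0,15]
  i=6: D_i=min(1*2^6,15)=15, bounds=[0,15]
  i=7: D_i=min(1*2^7,15)=15, bounds=[0,15]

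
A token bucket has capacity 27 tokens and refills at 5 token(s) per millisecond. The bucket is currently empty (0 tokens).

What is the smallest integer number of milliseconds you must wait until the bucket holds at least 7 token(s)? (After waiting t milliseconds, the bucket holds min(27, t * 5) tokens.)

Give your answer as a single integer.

Answer: 2

Derivation:
Need t * 5 >= 7, so t >= 7/5.
Smallest integer t = ceil(7/5) = 2.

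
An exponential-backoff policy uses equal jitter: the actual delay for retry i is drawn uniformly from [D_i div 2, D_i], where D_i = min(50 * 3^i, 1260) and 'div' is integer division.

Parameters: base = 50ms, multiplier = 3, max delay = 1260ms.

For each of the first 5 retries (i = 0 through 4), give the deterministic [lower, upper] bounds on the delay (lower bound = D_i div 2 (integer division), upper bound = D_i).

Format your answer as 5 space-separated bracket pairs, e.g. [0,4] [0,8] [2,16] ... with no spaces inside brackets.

Computing bounds per retry:
  i=0: D_i=min(50*3^0,1260)=50, bounds=[25,50]
  i=1: D_i=min(50*3^1,1260)=150, bounds=[75,150]
  i=2: D_i=min(50*3^2,1260)=450, bounds=[225,450]
  i=3: D_i=min(50*3^3,1260)=1260, bounds=[630,1260]
  i=4: D_i=min(50*3^4,1260)=1260, bounds=[630,1260]

Answer: [25,50] [75,150] [225,450] [630,1260] [630,1260]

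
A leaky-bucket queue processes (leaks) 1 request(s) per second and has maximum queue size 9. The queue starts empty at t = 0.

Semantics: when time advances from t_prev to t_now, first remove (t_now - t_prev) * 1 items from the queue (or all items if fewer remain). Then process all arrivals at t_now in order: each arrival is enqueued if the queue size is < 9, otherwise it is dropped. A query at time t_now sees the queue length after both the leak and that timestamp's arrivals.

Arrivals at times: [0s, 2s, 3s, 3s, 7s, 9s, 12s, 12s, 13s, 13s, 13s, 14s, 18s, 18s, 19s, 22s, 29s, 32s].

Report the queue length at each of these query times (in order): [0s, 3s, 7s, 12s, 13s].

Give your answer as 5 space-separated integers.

Answer: 1 2 1 2 4

Derivation:
Queue lengths at query times:
  query t=0s: backlog = 1
  query t=3s: backlog = 2
  query t=7s: backlog = 1
  query t=12s: backlog = 2
  query t=13s: backlog = 4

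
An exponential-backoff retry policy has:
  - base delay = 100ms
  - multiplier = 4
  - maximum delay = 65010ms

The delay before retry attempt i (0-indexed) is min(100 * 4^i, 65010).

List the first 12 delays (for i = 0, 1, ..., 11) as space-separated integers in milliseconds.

Computing each delay:
  i=0: min(100*4^0, 65010) = 100
  i=1: min(100*4^1, 65010) = 400
  i=2: min(100*4^2, 65010) = 1600
  i=3: min(100*4^3, 65010) = 6400
  i=4: min(100*4^4, 65010) = 25600
  i=5: min(100*4^5, 65010) = 65010
  i=6: min(100*4^6, 65010) = 65010
  i=7: min(100*4^7, 65010) = 65010
  i=8: min(100*4^8, 65010) = 65010
  i=9: min(100*4^9, 65010) = 65010
  i=10: min(100*4^10, 65010) = 65010
  i=11: min(100*4^11, 65010) = 65010

Answer: 100 400 1600 6400 25600 65010 65010 65010 65010 65010 65010 65010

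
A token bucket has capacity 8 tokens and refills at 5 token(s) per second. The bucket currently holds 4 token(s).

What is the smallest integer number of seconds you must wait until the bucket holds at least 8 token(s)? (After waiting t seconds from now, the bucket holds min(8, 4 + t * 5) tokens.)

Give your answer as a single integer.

Answer: 1

Derivation:
Need 4 + t * 5 >= 8, so t >= 4/5.
Smallest integer t = ceil(4/5) = 1.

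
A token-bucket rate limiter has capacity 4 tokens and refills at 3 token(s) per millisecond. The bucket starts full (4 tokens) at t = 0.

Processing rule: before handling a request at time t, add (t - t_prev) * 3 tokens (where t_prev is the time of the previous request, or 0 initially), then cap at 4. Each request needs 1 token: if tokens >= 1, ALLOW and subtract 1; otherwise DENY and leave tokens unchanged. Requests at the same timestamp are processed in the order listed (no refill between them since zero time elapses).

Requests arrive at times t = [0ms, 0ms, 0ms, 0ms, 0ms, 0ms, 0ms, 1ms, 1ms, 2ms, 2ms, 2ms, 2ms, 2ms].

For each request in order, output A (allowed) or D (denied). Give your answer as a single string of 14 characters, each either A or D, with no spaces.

Simulating step by step:
  req#1 t=0ms: ALLOW
  req#2 t=0ms: ALLOW
  req#3 t=0ms: ALLOW
  req#4 t=0ms: ALLOW
  req#5 t=0ms: DENY
  req#6 t=0ms: DENY
  req#7 t=0ms: DENY
  req#8 t=1ms: ALLOW
  req#9 t=1ms: ALLOW
  req#10 t=2ms: ALLOW
  req#11 t=2ms: ALLOW
  req#12 t=2ms: ALLOW
  req#13 t=2ms: ALLOW
  req#14 t=2ms: DENY

Answer: AAAADDDAAAAAAD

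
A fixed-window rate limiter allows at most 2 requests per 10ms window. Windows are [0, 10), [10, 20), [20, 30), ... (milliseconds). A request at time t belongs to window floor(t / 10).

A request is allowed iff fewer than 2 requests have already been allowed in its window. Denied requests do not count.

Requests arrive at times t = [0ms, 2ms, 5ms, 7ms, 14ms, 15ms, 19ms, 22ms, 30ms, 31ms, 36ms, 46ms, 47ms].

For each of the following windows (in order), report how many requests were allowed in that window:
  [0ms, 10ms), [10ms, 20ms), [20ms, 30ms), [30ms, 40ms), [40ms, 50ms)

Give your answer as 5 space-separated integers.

Answer: 2 2 1 2 2

Derivation:
Processing requests:
  req#1 t=0ms (window 0): ALLOW
  req#2 t=2ms (window 0): ALLOW
  req#3 t=5ms (window 0): DENY
  req#4 t=7ms (window 0): DENY
  req#5 t=14ms (window 1): ALLOW
  req#6 t=15ms (window 1): ALLOW
  req#7 t=19ms (window 1): DENY
  req#8 t=22ms (window 2): ALLOW
  req#9 t=30ms (window 3): ALLOW
  req#10 t=31ms (window 3): ALLOW
  req#11 t=36ms (window 3): DENY
  req#12 t=46ms (window 4): ALLOW
  req#13 t=47ms (window 4): ALLOW

Allowed counts by window: 2 2 1 2 2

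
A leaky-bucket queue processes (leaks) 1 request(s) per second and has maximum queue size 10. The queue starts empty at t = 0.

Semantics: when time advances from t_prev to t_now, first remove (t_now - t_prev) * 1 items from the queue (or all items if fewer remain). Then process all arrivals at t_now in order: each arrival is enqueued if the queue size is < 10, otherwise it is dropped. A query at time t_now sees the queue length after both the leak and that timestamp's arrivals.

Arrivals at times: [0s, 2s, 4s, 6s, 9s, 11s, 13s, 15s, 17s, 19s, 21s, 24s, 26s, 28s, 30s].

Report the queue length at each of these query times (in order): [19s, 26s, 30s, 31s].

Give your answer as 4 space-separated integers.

Answer: 1 1 1 0

Derivation:
Queue lengths at query times:
  query t=19s: backlog = 1
  query t=26s: backlog = 1
  query t=30s: backlog = 1
  query t=31s: backlog = 0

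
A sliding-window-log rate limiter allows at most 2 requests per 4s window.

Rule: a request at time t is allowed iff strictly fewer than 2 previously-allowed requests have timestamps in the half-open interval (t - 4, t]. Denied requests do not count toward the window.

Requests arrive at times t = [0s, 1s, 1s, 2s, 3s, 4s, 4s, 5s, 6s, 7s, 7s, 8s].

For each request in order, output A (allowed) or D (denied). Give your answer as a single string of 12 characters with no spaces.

Answer: AADDDADADDDA

Derivation:
Tracking allowed requests in the window:
  req#1 t=0s: ALLOW
  req#2 t=1s: ALLOW
  req#3 t=1s: DENY
  req#4 t=2s: DENY
  req#5 t=3s: DENY
  req#6 t=4s: ALLOW
  req#7 t=4s: DENY
  req#8 t=5s: ALLOW
  req#9 t=6s: DENY
  req#10 t=7s: DENY
  req#11 t=7s: DENY
  req#12 t=8s: ALLOW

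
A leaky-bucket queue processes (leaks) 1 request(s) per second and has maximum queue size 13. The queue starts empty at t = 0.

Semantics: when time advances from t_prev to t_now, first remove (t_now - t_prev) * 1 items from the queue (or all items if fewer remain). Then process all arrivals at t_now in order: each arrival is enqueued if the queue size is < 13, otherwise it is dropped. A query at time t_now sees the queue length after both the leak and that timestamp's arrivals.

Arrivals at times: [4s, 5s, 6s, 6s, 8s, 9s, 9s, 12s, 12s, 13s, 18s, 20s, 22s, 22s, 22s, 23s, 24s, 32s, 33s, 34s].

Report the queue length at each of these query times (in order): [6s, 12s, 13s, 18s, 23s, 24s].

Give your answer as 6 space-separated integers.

Queue lengths at query times:
  query t=6s: backlog = 2
  query t=12s: backlog = 2
  query t=13s: backlog = 2
  query t=18s: backlog = 1
  query t=23s: backlog = 3
  query t=24s: backlog = 3

Answer: 2 2 2 1 3 3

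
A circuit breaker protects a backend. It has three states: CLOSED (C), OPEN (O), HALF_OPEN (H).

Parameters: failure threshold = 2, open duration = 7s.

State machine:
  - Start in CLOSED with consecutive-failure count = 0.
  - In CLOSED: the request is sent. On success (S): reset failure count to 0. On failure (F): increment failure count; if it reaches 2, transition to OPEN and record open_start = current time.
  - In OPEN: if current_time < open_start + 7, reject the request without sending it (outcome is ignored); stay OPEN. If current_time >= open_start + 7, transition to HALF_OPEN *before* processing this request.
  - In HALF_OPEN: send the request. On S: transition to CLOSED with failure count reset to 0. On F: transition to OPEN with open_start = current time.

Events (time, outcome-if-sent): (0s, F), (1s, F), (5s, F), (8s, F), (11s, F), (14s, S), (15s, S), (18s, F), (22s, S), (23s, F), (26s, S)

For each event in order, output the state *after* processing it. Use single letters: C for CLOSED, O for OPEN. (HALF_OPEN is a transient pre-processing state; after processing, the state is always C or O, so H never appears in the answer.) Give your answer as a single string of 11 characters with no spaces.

Answer: COOOOOCCCCC

Derivation:
State after each event:
  event#1 t=0s outcome=F: state=CLOSED
  event#2 t=1s outcome=F: state=OPEN
  event#3 t=5s outcome=F: state=OPEN
  event#4 t=8s outcome=F: state=OPEN
  event#5 t=11s outcome=F: state=OPEN
  event#6 t=14s outcome=S: state=OPEN
  event#7 t=15s outcome=S: state=CLOSED
  event#8 t=18s outcome=F: state=CLOSED
  event#9 t=22s outcome=S: state=CLOSED
  event#10 t=23s outcome=F: state=CLOSED
  event#11 t=26s outcome=S: state=CLOSED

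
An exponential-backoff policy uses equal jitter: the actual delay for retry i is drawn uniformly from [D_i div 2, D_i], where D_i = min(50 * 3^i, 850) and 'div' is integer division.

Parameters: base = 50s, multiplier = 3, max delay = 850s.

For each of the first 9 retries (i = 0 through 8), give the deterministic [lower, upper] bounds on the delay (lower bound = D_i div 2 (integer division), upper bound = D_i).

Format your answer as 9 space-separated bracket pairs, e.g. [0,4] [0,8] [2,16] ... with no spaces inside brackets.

Answer: [25,50] [75,150] [225,450] [425,850] [425,850] [425,850] [425,850] [425,850] [425,850]

Derivation:
Computing bounds per retry:
  i=0: D_i=min(50*3^0,850)=50, bounds=[25,50]
  i=1: D_i=min(50*3^1,850)=150, bounds=[75,150]
  i=2: D_i=min(50*3^2,850)=450, bounds=[225,450]
  i=3: D_i=min(50*3^3,850)=850, bounds=[425,850]
  i=4: D_i=min(50*3^4,850)=850, bounds=[425,850]
  i=5: D_i=min(50*3^5,850)=850, bounds=[425,850]
  i=6: D_i=min(50*3^6,850)=850, bounds=[425,850]
  i=7: D_i=min(50*3^7,850)=850, bounds=[425,850]
  i=8: D_i=min(50*3^8,850)=850, bounds=[425,850]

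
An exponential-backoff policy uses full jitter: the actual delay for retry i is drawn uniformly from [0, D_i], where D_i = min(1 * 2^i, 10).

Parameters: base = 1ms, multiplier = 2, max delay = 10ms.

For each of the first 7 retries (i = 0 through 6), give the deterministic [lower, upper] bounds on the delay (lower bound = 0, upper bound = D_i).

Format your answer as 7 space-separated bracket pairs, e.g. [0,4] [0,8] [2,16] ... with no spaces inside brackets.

Answer: [0,1] [0,2] [0,4] [0,8] [0,10] [0,10] [0,10]

Derivation:
Computing bounds per retry:
  i=0: D_i=min(1*2^0,10)=1, bounds=[0,1]
  i=1: D_i=min(1*2^1,10)=2, bounds=[0,2]
  i=2: D_i=min(1*2^2,10)=4, bounds=[0,4]
  i=3: D_i=min(1*2^3,10)=8, bounds=[0,8]
  i=4: D_i=min(1*2^4,10)=10, bounds=[0,10]
  i=5: D_i=min(1*2^5,10)=10, bounds=[0,10]
  i=6: D_i=min(1*2^6,10)=10, bounds=[0,10]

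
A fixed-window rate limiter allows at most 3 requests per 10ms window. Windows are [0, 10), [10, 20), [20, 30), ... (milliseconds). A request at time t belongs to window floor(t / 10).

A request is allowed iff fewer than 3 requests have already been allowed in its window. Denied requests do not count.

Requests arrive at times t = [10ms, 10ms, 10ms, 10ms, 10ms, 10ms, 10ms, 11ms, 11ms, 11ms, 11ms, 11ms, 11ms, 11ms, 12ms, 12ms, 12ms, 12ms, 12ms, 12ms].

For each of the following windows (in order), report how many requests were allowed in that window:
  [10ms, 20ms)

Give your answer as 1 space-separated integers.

Processing requests:
  req#1 t=10ms (window 1): ALLOW
  req#2 t=10ms (window 1): ALLOW
  req#3 t=10ms (window 1): ALLOW
  req#4 t=10ms (window 1): DENY
  req#5 t=10ms (window 1): DENY
  req#6 t=10ms (window 1): DENY
  req#7 t=10ms (window 1): DENY
  req#8 t=11ms (window 1): DENY
  req#9 t=11ms (window 1): DENY
  req#10 t=11ms (window 1): DENY
  req#11 t=11ms (window 1): DENY
  req#12 t=11ms (window 1): DENY
  req#13 t=11ms (window 1): DENY
  req#14 t=11ms (window 1): DENY
  req#15 t=12ms (window 1): DENY
  req#16 t=12ms (window 1): DENY
  req#17 t=12ms (window 1): DENY
  req#18 t=12ms (window 1): DENY
  req#19 t=12ms (window 1): DENY
  req#20 t=12ms (window 1): DENY

Allowed counts by window: 3

Answer: 3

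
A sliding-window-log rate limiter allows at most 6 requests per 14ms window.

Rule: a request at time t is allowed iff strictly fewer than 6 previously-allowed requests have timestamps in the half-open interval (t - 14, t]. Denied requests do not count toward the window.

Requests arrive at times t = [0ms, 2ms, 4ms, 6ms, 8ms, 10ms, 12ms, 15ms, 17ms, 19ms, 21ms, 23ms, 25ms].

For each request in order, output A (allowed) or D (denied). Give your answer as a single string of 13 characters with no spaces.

Answer: AAAAAADAAAAAA

Derivation:
Tracking allowed requests in the window:
  req#1 t=0ms: ALLOW
  req#2 t=2ms: ALLOW
  req#3 t=4ms: ALLOW
  req#4 t=6ms: ALLOW
  req#5 t=8ms: ALLOW
  req#6 t=10ms: ALLOW
  req#7 t=12ms: DENY
  req#8 t=15ms: ALLOW
  req#9 t=17ms: ALLOW
  req#10 t=19ms: ALLOW
  req#11 t=21ms: ALLOW
  req#12 t=23ms: ALLOW
  req#13 t=25ms: ALLOW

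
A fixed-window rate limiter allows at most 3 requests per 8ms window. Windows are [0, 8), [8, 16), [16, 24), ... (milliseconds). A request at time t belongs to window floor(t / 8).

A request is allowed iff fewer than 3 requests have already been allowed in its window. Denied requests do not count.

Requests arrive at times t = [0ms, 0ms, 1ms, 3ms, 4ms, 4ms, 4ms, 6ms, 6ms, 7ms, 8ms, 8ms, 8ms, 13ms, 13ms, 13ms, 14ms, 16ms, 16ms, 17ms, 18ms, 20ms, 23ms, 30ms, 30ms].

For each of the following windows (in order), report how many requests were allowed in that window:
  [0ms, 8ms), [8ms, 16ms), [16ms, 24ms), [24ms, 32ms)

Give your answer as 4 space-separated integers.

Processing requests:
  req#1 t=0ms (window 0): ALLOW
  req#2 t=0ms (window 0): ALLOW
  req#3 t=1ms (window 0): ALLOW
  req#4 t=3ms (window 0): DENY
  req#5 t=4ms (window 0): DENY
  req#6 t=4ms (window 0): DENY
  req#7 t=4ms (window 0): DENY
  req#8 t=6ms (window 0): DENY
  req#9 t=6ms (window 0): DENY
  req#10 t=7ms (window 0): DENY
  req#11 t=8ms (window 1): ALLOW
  req#12 t=8ms (window 1): ALLOW
  req#13 t=8ms (window 1): ALLOW
  req#14 t=13ms (window 1): DENY
  req#15 t=13ms (window 1): DENY
  req#16 t=13ms (window 1): DENY
  req#17 t=14ms (window 1): DENY
  req#18 t=16ms (window 2): ALLOW
  req#19 t=16ms (window 2): ALLOW
  req#20 t=17ms (window 2): ALLOW
  req#21 t=18ms (window 2): DENY
  req#22 t=20ms (window 2): DENY
  req#23 t=23ms (window 2): DENY
  req#24 t=30ms (window 3): ALLOW
  req#25 t=30ms (window 3): ALLOW

Allowed counts by window: 3 3 3 2

Answer: 3 3 3 2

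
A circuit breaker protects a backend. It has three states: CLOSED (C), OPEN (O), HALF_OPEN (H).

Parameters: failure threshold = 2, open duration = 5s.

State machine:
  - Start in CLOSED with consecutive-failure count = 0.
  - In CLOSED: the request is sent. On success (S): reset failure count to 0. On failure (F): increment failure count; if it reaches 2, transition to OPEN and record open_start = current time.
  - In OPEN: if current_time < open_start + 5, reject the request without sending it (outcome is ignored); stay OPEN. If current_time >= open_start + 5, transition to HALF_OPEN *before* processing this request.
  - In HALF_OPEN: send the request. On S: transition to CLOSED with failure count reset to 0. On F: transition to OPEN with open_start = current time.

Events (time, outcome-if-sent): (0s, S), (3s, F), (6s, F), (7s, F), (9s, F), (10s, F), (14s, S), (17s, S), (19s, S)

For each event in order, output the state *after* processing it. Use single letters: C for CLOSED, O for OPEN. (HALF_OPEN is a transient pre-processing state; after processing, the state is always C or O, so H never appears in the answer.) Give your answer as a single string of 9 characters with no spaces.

Answer: CCOOOOCCC

Derivation:
State after each event:
  event#1 t=0s outcome=S: state=CLOSED
  event#2 t=3s outcome=F: state=CLOSED
  event#3 t=6s outcome=F: state=OPEN
  event#4 t=7s outcome=F: state=OPEN
  event#5 t=9s outcome=F: state=OPEN
  event#6 t=10s outcome=F: state=OPEN
  event#7 t=14s outcome=S: state=CLOSED
  event#8 t=17s outcome=S: state=CLOSED
  event#9 t=19s outcome=S: state=CLOSED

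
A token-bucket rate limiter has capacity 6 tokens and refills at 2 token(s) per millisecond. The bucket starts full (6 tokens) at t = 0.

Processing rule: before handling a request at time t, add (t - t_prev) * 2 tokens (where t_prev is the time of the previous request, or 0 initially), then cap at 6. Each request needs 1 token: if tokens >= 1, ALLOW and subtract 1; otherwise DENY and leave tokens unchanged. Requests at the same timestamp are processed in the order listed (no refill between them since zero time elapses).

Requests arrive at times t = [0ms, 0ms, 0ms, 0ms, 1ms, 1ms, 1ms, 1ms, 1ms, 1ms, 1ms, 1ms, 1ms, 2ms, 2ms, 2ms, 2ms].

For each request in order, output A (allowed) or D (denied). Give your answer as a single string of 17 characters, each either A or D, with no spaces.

Answer: AAAAAAAADDDDDAADD

Derivation:
Simulating step by step:
  req#1 t=0ms: ALLOW
  req#2 t=0ms: ALLOW
  req#3 t=0ms: ALLOW
  req#4 t=0ms: ALLOW
  req#5 t=1ms: ALLOW
  req#6 t=1ms: ALLOW
  req#7 t=1ms: ALLOW
  req#8 t=1ms: ALLOW
  req#9 t=1ms: DENY
  req#10 t=1ms: DENY
  req#11 t=1ms: DENY
  req#12 t=1ms: DENY
  req#13 t=1ms: DENY
  req#14 t=2ms: ALLOW
  req#15 t=2ms: ALLOW
  req#16 t=2ms: DENY
  req#17 t=2ms: DENY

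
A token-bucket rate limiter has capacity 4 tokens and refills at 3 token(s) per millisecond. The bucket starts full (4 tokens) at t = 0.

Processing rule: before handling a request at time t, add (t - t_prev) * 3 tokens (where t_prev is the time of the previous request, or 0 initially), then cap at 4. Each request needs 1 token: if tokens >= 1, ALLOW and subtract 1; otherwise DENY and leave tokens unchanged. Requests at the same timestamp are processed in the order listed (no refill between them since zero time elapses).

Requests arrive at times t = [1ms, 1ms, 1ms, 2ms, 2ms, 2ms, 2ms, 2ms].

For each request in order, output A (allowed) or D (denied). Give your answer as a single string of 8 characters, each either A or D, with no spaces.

Simulating step by step:
  req#1 t=1ms: ALLOW
  req#2 t=1ms: ALLOW
  req#3 t=1ms: ALLOW
  req#4 t=2ms: ALLOW
  req#5 t=2ms: ALLOW
  req#6 t=2ms: ALLOW
  req#7 t=2ms: ALLOW
  req#8 t=2ms: DENY

Answer: AAAAAAAD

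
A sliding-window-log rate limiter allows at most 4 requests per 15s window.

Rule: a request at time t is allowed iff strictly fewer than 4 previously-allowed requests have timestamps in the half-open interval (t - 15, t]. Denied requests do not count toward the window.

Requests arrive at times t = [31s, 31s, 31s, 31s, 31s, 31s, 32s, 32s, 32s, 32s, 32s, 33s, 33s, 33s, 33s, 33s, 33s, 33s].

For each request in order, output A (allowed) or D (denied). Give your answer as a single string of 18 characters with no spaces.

Answer: AAAADDDDDDDDDDDDDD

Derivation:
Tracking allowed requests in the window:
  req#1 t=31s: ALLOW
  req#2 t=31s: ALLOW
  req#3 t=31s: ALLOW
  req#4 t=31s: ALLOW
  req#5 t=31s: DENY
  req#6 t=31s: DENY
  req#7 t=32s: DENY
  req#8 t=32s: DENY
  req#9 t=32s: DENY
  req#10 t=32s: DENY
  req#11 t=32s: DENY
  req#12 t=33s: DENY
  req#13 t=33s: DENY
  req#14 t=33s: DENY
  req#15 t=33s: DENY
  req#16 t=33s: DENY
  req#17 t=33s: DENY
  req#18 t=33s: DENY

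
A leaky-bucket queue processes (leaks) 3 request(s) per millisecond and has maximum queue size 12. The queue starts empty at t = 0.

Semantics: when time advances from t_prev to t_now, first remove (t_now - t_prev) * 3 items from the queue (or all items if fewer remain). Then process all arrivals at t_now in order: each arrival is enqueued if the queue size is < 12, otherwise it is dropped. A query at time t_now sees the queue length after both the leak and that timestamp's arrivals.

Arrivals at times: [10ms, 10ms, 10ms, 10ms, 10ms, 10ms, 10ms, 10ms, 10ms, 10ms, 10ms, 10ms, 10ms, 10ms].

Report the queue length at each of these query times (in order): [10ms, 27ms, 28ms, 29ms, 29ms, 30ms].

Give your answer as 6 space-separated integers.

Queue lengths at query times:
  query t=10ms: backlog = 12
  query t=27ms: backlog = 0
  query t=28ms: backlog = 0
  query t=29ms: backlog = 0
  query t=29ms: backlog = 0
  query t=30ms: backlog = 0

Answer: 12 0 0 0 0 0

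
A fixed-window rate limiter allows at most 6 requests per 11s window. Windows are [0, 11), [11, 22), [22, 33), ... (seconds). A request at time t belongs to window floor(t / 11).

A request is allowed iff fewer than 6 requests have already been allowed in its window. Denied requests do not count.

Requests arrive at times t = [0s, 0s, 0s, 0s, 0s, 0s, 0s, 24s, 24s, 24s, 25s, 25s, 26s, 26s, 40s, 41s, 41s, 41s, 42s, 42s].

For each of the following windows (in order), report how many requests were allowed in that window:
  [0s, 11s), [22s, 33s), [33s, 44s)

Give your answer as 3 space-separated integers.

Answer: 6 6 6

Derivation:
Processing requests:
  req#1 t=0s (window 0): ALLOW
  req#2 t=0s (window 0): ALLOW
  req#3 t=0s (window 0): ALLOW
  req#4 t=0s (window 0): ALLOW
  req#5 t=0s (window 0): ALLOW
  req#6 t=0s (window 0): ALLOW
  req#7 t=0s (window 0): DENY
  req#8 t=24s (window 2): ALLOW
  req#9 t=24s (window 2): ALLOW
  req#10 t=24s (window 2): ALLOW
  req#11 t=25s (window 2): ALLOW
  req#12 t=25s (window 2): ALLOW
  req#13 t=26s (window 2): ALLOW
  req#14 t=26s (window 2): DENY
  req#15 t=40s (window 3): ALLOW
  req#16 t=41s (window 3): ALLOW
  req#17 t=41s (window 3): ALLOW
  req#18 t=41s (window 3): ALLOW
  req#19 t=42s (window 3): ALLOW
  req#20 t=42s (window 3): ALLOW

Allowed counts by window: 6 6 6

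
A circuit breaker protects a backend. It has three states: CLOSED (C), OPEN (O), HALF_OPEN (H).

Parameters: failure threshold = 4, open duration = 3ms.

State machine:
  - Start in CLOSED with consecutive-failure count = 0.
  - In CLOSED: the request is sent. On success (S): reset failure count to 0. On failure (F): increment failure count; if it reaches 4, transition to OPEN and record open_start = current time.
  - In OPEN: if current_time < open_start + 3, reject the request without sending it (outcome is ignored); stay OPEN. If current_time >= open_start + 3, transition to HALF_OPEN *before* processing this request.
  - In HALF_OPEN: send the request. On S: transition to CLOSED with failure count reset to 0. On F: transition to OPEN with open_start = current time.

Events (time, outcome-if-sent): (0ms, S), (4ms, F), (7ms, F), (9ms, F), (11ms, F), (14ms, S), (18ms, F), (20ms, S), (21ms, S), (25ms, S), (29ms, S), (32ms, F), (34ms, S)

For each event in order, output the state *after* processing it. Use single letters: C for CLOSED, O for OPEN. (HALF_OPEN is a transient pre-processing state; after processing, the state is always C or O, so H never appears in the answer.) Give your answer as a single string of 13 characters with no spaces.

State after each event:
  event#1 t=0ms outcome=S: state=CLOSED
  event#2 t=4ms outcome=F: state=CLOSED
  event#3 t=7ms outcome=F: state=CLOSED
  event#4 t=9ms outcome=F: state=CLOSED
  event#5 t=11ms outcome=F: state=OPEN
  event#6 t=14ms outcome=S: state=CLOSED
  event#7 t=18ms outcome=F: state=CLOSED
  event#8 t=20ms outcome=S: state=CLOSED
  event#9 t=21ms outcome=S: state=CLOSED
  event#10 t=25ms outcome=S: state=CLOSED
  event#11 t=29ms outcome=S: state=CLOSED
  event#12 t=32ms outcome=F: state=CLOSED
  event#13 t=34ms outcome=S: state=CLOSED

Answer: CCCCOCCCCCCCC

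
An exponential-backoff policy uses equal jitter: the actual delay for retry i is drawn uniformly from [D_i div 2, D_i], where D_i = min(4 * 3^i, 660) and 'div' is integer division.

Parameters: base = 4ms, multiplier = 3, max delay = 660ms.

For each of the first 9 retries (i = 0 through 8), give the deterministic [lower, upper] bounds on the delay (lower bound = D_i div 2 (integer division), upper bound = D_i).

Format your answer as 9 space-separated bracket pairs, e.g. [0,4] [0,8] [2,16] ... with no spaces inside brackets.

Answer: [2,4] [6,12] [18,36] [54,108] [162,324] [330,660] [330,660] [330,660] [330,660]

Derivation:
Computing bounds per retry:
  i=0: D_i=min(4*3^0,660)=4, bounds=[2,4]
  i=1: D_i=min(4*3^1,660)=12, bounds=[6,12]
  i=2: D_i=min(4*3^2,660)=36, bounds=[18,36]
  i=3: D_i=min(4*3^3,660)=108, bounds=[54,108]
  i=4: D_i=min(4*3^4,660)=324, bounds=[162,324]
  i=5: D_i=min(4*3^5,660)=660, bounds=[330,660]
  i=6: D_i=min(4*3^6,660)=660, bounds=[330,660]
  i=7: D_i=min(4*3^7,660)=660, bounds=[330,660]
  i=8: D_i=min(4*3^8,660)=660, bounds=[330,660]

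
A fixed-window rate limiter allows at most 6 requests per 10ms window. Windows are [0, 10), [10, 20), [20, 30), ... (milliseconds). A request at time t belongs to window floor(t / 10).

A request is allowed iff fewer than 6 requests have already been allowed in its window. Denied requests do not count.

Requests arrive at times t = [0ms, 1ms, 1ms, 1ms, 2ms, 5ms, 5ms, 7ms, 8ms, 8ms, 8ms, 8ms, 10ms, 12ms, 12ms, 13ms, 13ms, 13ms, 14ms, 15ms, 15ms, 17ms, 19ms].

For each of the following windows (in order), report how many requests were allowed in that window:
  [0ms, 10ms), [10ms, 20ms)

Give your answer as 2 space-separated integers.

Processing requests:
  req#1 t=0ms (window 0): ALLOW
  req#2 t=1ms (window 0): ALLOW
  req#3 t=1ms (window 0): ALLOW
  req#4 t=1ms (window 0): ALLOW
  req#5 t=2ms (window 0): ALLOW
  req#6 t=5ms (window 0): ALLOW
  req#7 t=5ms (window 0): DENY
  req#8 t=7ms (window 0): DENY
  req#9 t=8ms (window 0): DENY
  req#10 t=8ms (window 0): DENY
  req#11 t=8ms (window 0): DENY
  req#12 t=8ms (window 0): DENY
  req#13 t=10ms (window 1): ALLOW
  req#14 t=12ms (window 1): ALLOW
  req#15 t=12ms (window 1): ALLOW
  req#16 t=13ms (window 1): ALLOW
  req#17 t=13ms (window 1): ALLOW
  req#18 t=13ms (window 1): ALLOW
  req#19 t=14ms (window 1): DENY
  req#20 t=15ms (window 1): DENY
  req#21 t=15ms (window 1): DENY
  req#22 t=17ms (window 1): DENY
  req#23 t=19ms (window 1): DENY

Allowed counts by window: 6 6

Answer: 6 6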